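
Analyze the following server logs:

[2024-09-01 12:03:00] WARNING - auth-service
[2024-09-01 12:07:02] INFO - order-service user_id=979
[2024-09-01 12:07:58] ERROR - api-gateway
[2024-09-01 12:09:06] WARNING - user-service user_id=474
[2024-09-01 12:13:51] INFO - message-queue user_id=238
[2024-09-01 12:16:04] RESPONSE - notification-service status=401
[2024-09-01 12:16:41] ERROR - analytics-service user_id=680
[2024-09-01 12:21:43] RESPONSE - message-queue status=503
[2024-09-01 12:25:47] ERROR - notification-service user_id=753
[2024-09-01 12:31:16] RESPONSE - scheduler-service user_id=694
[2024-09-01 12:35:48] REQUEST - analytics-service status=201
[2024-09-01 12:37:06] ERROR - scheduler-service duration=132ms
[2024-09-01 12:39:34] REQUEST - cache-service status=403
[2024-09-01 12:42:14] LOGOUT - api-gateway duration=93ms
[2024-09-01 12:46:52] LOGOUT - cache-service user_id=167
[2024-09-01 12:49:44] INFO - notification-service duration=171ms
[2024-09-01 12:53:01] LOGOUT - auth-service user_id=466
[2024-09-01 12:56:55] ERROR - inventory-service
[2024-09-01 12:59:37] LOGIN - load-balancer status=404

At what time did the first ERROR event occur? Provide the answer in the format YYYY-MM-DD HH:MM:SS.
2024-09-01 12:07:58

To find the first event:

1. Filter for all ERROR events
2. Sort by timestamp
3. Select the first one
4. Timestamp: 2024-09-01 12:07:58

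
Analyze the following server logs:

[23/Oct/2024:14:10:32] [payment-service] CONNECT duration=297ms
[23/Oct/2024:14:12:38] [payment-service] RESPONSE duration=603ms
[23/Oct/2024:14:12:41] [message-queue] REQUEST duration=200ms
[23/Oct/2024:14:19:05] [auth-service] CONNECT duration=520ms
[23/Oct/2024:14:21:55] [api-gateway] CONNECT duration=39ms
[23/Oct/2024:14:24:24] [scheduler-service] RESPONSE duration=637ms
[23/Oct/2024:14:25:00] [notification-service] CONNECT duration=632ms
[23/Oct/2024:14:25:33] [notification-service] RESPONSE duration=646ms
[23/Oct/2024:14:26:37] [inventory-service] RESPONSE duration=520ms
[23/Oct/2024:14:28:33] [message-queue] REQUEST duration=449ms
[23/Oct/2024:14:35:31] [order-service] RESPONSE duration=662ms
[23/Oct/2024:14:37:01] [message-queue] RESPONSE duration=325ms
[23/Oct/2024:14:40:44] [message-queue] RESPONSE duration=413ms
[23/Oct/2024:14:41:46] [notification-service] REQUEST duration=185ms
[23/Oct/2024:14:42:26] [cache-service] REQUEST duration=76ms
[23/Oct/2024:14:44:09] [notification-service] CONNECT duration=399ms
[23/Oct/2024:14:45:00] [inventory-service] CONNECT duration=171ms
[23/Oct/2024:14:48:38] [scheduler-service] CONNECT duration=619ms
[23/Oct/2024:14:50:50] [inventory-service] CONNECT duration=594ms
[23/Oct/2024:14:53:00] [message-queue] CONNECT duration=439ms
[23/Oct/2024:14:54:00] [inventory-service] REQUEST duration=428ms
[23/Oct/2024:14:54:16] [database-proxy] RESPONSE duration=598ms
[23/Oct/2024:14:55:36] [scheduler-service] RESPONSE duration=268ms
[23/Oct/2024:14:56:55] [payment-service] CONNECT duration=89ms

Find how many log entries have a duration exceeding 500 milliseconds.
10

To count timeouts:

1. Threshold: 500ms
2. Extract duration from each log entry
3. Count entries where duration > 500
4. Timeout count: 10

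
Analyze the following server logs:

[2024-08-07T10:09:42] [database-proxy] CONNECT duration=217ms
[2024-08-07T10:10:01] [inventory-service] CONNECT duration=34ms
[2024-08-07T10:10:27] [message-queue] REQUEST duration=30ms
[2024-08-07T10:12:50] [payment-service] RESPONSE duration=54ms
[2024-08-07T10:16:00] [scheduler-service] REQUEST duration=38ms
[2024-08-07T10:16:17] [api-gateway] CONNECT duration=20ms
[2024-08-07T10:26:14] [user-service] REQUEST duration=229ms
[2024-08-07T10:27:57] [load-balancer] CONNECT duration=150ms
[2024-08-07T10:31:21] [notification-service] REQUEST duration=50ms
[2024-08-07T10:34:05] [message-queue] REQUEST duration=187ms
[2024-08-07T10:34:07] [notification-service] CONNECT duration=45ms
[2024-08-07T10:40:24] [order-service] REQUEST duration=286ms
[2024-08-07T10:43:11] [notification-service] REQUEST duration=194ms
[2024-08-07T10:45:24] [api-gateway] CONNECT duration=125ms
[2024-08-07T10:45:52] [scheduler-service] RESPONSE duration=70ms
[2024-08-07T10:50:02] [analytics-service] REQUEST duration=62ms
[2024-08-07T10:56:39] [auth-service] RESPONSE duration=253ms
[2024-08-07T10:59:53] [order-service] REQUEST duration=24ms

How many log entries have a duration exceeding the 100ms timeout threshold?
8

To count timeouts:

1. Threshold: 100ms
2. Extract duration from each log entry
3. Count entries where duration > 100
4. Timeout count: 8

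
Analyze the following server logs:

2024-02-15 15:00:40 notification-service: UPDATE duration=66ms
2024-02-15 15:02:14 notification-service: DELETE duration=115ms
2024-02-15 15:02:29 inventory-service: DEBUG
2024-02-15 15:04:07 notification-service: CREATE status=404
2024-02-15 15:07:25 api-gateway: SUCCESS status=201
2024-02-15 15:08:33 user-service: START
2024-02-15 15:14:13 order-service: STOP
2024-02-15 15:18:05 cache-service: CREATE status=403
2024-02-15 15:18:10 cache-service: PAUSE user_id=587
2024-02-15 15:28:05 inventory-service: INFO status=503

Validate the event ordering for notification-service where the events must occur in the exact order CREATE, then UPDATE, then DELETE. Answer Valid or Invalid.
Invalid

To validate ordering:

1. Required order: CREATE → UPDATE → DELETE
2. Rule: the events must occur in the exact order CREATE, then UPDATE, then DELETE
3. Check actual order of events for notification-service
4. Result: Invalid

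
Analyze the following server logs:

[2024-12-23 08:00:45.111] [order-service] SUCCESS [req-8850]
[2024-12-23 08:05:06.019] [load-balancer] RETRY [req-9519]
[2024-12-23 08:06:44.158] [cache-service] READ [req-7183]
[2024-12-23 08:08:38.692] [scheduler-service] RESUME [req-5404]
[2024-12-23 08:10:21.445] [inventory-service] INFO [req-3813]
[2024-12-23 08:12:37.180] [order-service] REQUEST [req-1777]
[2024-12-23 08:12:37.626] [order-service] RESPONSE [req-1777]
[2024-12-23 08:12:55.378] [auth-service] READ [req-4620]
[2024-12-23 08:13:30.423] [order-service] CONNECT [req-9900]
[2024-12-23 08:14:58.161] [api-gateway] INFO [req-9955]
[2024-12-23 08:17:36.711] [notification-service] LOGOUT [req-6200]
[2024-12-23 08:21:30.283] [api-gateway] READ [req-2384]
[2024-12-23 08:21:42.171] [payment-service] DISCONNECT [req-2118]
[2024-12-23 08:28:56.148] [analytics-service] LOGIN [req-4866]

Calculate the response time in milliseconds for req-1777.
446

To calculate latency:

1. Find REQUEST with id req-1777: 2024-12-23 08:12:37.180
2. Find RESPONSE with id req-1777: 2024-12-23 08:12:37.626
3. Latency: 2024-12-23 08:12:37.626 - 2024-12-23 08:12:37.180 = 446ms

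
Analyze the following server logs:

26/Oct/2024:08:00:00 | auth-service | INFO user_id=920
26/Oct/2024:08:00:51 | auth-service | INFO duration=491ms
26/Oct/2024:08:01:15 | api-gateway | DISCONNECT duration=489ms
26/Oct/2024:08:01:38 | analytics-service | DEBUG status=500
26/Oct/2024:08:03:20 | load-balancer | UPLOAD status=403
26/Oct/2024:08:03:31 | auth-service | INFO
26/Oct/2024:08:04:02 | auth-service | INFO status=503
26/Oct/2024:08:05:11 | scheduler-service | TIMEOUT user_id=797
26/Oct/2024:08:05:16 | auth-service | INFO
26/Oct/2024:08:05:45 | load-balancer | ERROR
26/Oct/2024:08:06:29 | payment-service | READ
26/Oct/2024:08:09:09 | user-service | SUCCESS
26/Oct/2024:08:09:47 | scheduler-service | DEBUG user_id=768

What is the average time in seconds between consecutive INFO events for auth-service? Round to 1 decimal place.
79.0

To calculate average interval:

1. Find all INFO events for auth-service in order
2. Calculate time gaps between consecutive events
3. Compute mean of gaps: 316 / 4 = 79.0 seconds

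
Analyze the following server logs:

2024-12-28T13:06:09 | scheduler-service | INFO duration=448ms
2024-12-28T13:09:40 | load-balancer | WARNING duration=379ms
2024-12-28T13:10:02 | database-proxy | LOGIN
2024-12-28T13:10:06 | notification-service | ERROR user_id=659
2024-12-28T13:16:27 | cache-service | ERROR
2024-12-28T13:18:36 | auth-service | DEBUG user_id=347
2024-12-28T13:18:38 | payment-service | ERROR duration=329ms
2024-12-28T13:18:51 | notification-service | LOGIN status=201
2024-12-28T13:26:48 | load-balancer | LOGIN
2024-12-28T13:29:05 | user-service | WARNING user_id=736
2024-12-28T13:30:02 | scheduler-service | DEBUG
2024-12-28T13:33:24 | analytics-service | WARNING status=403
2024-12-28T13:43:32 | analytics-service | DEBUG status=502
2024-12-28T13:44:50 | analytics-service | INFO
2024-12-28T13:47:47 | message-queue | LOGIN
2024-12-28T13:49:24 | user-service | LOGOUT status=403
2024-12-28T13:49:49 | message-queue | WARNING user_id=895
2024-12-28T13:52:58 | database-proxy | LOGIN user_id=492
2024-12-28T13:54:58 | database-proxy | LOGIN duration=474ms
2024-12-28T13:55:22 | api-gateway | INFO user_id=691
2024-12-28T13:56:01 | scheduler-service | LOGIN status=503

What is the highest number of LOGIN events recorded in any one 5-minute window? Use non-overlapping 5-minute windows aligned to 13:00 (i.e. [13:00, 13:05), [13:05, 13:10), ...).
2

To find the burst window:

1. Divide the log period into non-overlapping 5-minute windows starting at 13:00
2. Count LOGIN events in each window
3. Find the window with maximum count
4. Maximum events in a window: 2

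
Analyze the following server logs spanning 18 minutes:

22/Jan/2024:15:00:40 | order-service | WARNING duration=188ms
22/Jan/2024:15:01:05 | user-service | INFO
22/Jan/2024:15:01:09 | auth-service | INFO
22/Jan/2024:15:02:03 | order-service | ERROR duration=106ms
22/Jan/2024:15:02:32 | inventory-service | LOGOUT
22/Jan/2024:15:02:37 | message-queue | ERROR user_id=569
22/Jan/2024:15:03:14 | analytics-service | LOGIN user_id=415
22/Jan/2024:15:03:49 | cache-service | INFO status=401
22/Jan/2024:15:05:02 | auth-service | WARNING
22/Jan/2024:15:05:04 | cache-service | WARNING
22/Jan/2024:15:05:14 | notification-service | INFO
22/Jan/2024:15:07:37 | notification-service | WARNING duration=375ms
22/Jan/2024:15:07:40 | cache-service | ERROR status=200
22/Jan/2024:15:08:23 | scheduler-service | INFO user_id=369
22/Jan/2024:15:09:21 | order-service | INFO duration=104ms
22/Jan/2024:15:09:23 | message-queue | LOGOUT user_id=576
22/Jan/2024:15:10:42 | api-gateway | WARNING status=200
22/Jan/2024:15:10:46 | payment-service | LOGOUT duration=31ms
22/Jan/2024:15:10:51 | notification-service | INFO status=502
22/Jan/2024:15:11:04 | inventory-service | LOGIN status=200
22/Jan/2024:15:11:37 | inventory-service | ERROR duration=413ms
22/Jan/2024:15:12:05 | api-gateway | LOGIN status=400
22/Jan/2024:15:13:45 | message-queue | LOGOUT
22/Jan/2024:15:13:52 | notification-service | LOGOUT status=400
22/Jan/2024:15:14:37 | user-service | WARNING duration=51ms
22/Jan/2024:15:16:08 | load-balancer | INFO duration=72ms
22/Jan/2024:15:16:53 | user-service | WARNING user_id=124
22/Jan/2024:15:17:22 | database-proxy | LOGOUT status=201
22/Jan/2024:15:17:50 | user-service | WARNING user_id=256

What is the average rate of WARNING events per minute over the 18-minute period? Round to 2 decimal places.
0.44

To calculate the rate:

1. Count total WARNING events: 8
2. Total time period: 18 minutes
3. Rate = 8 / 18 = 0.44 events per minute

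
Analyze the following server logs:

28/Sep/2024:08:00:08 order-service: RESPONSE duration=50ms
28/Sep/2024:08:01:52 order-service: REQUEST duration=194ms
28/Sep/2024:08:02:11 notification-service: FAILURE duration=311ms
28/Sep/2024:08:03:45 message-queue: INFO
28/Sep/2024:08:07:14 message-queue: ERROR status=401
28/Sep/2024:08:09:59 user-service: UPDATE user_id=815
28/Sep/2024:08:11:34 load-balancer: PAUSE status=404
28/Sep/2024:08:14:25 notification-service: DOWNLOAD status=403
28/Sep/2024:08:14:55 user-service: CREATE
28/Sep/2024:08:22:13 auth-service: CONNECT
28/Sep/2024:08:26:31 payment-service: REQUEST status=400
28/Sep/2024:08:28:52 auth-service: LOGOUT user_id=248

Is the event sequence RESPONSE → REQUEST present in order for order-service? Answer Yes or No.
Yes

To verify sequence order:

1. Find all events in sequence RESPONSE → REQUEST for order-service
2. Extract their timestamps
3. Check if timestamps are in ascending order
4. Result: Yes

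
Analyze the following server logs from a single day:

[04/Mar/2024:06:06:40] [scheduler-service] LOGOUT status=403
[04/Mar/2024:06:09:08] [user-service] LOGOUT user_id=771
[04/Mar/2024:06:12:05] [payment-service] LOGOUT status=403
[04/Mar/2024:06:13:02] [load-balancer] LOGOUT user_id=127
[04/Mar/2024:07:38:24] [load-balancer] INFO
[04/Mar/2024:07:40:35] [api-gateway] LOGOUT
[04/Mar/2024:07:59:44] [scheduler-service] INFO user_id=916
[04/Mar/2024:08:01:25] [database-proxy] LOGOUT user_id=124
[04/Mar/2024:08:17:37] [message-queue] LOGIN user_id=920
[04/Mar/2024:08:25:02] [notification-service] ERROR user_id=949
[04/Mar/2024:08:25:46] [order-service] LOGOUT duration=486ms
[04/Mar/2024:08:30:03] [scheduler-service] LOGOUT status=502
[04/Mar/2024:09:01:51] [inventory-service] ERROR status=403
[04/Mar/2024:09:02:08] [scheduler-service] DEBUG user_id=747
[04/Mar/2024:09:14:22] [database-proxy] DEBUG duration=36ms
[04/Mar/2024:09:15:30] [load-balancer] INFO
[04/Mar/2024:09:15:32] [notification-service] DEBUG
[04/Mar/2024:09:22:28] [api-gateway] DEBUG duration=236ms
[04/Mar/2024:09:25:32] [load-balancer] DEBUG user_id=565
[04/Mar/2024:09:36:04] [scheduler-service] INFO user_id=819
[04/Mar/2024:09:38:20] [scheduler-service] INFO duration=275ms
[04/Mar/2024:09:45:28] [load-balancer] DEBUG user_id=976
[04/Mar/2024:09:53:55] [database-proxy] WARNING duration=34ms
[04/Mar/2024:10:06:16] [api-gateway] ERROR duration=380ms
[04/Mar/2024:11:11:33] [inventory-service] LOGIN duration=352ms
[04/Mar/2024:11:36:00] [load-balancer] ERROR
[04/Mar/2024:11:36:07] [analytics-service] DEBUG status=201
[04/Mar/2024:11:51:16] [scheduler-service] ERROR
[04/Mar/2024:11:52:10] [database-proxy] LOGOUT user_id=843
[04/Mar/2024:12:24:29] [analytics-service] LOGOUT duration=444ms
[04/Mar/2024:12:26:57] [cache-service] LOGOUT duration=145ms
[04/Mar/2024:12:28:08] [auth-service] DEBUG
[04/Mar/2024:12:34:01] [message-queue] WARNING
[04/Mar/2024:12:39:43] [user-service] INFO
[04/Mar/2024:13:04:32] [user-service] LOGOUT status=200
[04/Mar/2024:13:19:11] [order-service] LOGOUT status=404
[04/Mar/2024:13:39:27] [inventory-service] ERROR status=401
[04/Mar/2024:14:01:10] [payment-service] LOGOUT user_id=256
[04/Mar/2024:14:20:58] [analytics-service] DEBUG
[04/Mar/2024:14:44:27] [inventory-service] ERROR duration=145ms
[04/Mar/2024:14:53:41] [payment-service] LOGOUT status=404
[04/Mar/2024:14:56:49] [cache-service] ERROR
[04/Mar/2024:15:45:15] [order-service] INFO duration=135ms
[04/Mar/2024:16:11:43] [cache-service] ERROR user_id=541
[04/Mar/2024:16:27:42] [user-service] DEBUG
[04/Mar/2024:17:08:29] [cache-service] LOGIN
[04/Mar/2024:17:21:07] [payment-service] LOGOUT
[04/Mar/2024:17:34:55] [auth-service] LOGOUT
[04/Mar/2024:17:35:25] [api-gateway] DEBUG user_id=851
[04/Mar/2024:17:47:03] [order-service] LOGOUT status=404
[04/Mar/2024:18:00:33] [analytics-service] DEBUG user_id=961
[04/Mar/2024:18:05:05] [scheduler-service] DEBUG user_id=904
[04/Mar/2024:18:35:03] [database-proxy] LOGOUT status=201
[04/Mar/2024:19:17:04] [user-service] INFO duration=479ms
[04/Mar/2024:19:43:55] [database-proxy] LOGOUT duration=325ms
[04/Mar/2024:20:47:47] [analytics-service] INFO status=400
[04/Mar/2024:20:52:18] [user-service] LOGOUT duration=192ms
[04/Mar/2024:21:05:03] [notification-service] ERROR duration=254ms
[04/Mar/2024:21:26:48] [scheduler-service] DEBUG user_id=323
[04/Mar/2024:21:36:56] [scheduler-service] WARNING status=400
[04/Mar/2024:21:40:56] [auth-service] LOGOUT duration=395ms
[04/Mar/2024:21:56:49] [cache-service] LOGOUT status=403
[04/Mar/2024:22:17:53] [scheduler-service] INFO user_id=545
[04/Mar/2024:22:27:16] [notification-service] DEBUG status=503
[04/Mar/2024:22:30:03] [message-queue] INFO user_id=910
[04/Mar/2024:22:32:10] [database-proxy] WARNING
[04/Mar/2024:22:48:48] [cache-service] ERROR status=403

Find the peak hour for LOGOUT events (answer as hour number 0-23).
6

To find the peak hour:

1. Group all LOGOUT events by hour
2. Count events in each hour
3. Find hour with maximum count
4. Peak hour: 6 (with 4 events)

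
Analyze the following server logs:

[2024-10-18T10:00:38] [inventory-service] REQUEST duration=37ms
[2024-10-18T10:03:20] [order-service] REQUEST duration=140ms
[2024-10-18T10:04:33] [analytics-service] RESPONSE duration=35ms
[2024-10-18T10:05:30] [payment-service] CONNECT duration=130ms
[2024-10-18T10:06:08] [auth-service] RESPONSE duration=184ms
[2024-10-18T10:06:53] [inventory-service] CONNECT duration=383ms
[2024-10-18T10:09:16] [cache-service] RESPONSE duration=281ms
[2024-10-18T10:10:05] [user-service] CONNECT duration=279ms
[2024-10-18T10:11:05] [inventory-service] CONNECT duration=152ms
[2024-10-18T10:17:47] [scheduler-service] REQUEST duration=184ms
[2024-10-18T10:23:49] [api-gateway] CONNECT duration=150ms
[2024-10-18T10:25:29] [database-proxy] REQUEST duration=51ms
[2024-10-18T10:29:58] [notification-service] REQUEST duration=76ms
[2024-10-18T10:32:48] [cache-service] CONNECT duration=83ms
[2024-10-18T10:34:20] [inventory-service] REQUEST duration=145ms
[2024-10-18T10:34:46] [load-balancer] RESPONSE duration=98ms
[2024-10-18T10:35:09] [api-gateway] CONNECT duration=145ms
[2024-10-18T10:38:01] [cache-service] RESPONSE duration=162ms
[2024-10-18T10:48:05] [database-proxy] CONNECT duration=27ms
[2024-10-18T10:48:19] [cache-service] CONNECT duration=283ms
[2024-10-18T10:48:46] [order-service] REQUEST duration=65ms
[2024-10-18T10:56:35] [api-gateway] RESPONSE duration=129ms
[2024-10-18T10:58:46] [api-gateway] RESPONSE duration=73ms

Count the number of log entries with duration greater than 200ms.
4

To count timeouts:

1. Threshold: 200ms
2. Extract duration from each log entry
3. Count entries where duration > 200
4. Timeout count: 4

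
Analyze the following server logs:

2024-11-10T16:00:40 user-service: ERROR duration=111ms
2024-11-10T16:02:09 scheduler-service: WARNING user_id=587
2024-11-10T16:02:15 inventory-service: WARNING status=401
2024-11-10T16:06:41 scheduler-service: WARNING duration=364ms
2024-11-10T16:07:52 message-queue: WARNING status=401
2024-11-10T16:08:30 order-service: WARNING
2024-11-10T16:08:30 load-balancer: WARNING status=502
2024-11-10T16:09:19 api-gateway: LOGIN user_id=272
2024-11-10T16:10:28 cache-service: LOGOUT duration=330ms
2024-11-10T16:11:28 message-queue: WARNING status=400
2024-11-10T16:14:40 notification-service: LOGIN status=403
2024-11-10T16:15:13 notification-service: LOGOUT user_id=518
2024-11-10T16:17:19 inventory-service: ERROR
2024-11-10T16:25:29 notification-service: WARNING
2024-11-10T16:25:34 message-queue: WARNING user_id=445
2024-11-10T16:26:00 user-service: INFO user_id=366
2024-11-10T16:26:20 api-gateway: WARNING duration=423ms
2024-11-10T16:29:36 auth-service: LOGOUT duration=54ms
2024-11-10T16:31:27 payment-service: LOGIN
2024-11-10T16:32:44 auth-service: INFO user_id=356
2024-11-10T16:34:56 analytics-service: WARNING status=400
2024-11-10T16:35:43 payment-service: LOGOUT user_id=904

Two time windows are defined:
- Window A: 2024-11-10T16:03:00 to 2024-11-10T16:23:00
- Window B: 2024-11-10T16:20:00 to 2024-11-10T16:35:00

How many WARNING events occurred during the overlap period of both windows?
0

To find overlap events:

1. Window A: 2024-11-10T16:03:00 to 2024-11-10T16:23:00
2. Window B: 2024-11-10T16:20:00 to 2024-11-10T16:35:00
3. Overlap period: 2024-11-10T16:20:00 to 2024-11-10T16:23:00
4. Count WARNING events in overlap: 0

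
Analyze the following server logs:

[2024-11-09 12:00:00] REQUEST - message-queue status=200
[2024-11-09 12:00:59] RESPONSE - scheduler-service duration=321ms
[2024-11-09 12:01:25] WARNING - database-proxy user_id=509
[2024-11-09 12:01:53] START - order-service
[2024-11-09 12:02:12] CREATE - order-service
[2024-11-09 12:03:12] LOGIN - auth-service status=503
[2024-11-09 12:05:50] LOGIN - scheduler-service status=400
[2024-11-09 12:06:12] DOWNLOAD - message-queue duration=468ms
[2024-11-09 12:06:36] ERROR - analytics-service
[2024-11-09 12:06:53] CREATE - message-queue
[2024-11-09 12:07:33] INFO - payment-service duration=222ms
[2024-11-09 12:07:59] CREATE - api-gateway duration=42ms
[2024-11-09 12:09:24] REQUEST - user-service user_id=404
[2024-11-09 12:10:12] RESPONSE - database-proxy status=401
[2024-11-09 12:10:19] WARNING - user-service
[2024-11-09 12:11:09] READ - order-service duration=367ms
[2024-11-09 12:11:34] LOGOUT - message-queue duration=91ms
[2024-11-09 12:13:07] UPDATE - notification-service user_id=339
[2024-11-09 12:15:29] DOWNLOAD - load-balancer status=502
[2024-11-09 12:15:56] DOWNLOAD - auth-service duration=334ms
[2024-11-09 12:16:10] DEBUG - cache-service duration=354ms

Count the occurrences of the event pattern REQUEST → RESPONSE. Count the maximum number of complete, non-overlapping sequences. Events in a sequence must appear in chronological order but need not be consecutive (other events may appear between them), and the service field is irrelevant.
2

To count sequences:

1. Look for pattern: REQUEST → RESPONSE
2. Greedily scan the log in chronological order, matching each sequence element in turn (ignoring service)
3. Each time the full pattern completes, increment the count and restart matching from the next event
4. Complete non-overlapping sequences found: 2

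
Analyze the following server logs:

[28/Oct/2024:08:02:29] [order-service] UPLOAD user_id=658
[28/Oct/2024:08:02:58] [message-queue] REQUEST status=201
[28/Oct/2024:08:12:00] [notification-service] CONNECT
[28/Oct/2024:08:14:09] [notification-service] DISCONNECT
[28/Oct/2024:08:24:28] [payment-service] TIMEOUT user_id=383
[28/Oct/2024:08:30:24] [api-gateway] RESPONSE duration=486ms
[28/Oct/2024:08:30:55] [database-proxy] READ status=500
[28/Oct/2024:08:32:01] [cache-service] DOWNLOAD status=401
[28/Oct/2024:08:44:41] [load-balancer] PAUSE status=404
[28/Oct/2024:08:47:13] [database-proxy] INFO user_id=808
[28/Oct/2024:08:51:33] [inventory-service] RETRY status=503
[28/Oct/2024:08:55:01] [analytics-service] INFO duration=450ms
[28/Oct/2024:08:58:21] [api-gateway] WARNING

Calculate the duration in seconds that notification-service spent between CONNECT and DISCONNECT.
129

To calculate state duration:

1. Find CONNECT event for notification-service: 28/Oct/2024:08:12:00
2. Find DISCONNECT event for notification-service: 28/Oct/2024:08:14:09
3. Calculate duration: 28/Oct/2024:08:14:09 - 28/Oct/2024:08:12:00 = 129 seconds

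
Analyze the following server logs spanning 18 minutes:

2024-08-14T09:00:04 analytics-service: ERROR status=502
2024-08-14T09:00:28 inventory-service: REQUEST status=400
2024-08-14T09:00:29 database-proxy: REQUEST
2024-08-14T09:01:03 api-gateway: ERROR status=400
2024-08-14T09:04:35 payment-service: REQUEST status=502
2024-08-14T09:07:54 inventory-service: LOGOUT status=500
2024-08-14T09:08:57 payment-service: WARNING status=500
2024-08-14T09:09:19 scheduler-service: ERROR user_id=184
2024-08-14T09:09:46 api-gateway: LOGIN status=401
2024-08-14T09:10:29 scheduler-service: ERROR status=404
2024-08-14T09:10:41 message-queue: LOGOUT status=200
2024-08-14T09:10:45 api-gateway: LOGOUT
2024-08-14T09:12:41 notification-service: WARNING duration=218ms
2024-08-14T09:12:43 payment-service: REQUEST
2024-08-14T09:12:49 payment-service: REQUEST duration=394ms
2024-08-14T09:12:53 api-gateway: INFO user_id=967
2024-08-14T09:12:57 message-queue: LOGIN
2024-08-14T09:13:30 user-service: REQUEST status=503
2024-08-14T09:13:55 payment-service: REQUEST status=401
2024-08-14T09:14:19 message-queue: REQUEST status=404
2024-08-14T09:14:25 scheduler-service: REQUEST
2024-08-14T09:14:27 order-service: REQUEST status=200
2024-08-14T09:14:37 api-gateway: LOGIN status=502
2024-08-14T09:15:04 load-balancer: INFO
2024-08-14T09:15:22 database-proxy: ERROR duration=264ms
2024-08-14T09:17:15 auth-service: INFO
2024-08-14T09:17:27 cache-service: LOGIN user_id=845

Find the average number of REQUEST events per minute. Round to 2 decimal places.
0.56

To calculate the rate:

1. Count total REQUEST events: 10
2. Total time period: 18 minutes
3. Rate = 10 / 18 = 0.56 events per minute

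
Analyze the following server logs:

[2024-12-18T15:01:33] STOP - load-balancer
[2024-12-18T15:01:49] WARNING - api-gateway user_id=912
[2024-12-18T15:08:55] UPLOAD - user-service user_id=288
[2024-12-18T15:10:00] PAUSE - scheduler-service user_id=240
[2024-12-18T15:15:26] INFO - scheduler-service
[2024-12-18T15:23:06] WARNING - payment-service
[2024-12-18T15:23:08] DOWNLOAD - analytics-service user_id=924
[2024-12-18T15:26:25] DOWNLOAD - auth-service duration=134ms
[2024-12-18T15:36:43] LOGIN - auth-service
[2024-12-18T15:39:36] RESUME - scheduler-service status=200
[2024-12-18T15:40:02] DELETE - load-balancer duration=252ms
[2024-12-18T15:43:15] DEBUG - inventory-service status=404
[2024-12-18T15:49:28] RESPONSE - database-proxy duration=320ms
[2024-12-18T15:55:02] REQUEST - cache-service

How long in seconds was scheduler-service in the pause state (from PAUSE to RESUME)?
1776

To calculate state duration:

1. Find PAUSE event for scheduler-service: 2024-12-18T15:10:00
2. Find RESUME event for scheduler-service: 2024-12-18T15:39:36
3. Calculate duration: 2024-12-18T15:39:36 - 2024-12-18T15:10:00 = 1776 seconds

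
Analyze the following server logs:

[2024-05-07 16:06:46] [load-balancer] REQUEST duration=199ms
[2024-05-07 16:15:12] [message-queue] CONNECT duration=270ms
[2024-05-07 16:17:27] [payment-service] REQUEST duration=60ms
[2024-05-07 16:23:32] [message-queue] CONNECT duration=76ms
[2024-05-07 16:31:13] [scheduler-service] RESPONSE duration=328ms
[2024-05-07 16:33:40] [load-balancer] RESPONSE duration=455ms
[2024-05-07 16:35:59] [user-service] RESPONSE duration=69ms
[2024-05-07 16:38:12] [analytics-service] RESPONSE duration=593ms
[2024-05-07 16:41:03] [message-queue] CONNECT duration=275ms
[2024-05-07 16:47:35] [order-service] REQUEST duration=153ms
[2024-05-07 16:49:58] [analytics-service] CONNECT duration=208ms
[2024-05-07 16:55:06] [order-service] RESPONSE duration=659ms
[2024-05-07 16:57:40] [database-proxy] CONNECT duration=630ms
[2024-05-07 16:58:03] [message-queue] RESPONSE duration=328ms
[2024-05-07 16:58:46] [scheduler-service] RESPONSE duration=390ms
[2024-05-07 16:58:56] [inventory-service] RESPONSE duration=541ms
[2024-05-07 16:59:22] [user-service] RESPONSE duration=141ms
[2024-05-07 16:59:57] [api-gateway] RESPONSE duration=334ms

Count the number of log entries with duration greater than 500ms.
4

To count timeouts:

1. Threshold: 500ms
2. Extract duration from each log entry
3. Count entries where duration > 500
4. Timeout count: 4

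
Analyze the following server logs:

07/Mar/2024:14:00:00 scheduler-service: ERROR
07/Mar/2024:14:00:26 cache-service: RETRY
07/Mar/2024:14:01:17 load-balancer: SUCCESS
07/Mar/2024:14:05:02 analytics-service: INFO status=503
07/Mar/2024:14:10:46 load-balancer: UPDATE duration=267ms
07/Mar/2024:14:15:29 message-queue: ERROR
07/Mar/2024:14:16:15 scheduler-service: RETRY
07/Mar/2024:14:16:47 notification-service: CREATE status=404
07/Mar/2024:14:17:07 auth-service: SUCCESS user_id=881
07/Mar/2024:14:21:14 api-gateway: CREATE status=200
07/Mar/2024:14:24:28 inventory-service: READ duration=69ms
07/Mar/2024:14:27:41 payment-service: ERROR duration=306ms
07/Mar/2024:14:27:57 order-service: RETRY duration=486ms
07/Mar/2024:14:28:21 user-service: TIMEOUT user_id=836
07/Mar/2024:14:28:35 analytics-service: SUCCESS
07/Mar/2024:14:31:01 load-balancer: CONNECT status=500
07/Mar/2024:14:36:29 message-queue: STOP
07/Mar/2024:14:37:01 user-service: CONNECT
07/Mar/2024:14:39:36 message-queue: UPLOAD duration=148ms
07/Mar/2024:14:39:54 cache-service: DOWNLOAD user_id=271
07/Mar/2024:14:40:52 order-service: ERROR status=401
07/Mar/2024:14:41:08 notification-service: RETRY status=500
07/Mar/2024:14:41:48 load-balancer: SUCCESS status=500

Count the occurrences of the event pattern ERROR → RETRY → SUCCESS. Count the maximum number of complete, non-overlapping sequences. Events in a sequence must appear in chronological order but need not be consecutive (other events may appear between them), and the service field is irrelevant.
4

To count sequences:

1. Look for pattern: ERROR → RETRY → SUCCESS
2. Greedily scan the log in chronological order, matching each sequence element in turn (ignoring service)
3. Each time the full pattern completes, increment the count and restart matching from the next event
4. Complete non-overlapping sequences found: 4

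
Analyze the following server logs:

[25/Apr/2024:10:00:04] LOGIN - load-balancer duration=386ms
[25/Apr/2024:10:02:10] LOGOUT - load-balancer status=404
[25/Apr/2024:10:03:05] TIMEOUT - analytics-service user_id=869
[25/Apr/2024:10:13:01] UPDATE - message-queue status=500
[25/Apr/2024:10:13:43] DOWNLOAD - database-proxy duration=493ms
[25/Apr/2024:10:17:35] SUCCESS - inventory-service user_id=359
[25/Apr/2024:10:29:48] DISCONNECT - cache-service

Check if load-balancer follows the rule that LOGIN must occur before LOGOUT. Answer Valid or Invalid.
Valid

To validate ordering:

1. Required order: LOGIN → LOGOUT
2. Rule: LOGIN must occur before LOGOUT
3. Check actual order of events for load-balancer
4. Result: Valid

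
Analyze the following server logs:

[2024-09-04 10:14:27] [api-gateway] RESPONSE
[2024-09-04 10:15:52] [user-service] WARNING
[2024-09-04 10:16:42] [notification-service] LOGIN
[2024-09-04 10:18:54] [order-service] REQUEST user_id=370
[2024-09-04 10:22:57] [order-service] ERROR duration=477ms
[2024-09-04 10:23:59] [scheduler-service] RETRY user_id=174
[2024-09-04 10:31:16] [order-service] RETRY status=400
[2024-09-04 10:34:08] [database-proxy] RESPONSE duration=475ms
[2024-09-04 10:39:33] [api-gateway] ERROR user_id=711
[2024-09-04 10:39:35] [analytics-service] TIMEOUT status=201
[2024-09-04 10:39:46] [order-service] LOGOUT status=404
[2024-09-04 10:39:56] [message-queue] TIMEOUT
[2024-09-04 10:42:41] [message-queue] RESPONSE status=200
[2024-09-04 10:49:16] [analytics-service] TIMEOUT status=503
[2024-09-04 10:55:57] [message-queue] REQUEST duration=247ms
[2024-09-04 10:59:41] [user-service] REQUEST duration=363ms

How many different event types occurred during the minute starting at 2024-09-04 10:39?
3

To count unique event types:

1. Filter events in the minute starting at 2024-09-04 10:39
2. Extract event types from matching entries
3. Count unique types: 3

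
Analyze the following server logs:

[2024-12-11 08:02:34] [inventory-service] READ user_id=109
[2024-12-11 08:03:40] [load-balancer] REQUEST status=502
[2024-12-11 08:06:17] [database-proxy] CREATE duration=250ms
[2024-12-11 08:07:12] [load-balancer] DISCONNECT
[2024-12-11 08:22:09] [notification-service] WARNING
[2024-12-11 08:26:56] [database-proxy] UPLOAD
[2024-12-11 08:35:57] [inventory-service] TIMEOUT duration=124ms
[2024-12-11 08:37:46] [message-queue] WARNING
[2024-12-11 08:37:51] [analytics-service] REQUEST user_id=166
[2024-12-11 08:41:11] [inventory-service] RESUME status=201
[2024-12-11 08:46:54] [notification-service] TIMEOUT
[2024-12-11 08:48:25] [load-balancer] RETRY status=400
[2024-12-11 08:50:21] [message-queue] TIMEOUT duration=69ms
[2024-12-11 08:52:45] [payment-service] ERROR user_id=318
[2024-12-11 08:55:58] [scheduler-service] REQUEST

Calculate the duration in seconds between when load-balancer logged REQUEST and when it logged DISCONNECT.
212

To find the time between events:

1. Locate the first REQUEST event for load-balancer: 2024-12-11 08:03:40
2. Locate the first DISCONNECT event for load-balancer: 2024-12-11 08:07:12
3. Calculate the difference: 2024-12-11 08:07:12 - 2024-12-11 08:03:40 = 212 seconds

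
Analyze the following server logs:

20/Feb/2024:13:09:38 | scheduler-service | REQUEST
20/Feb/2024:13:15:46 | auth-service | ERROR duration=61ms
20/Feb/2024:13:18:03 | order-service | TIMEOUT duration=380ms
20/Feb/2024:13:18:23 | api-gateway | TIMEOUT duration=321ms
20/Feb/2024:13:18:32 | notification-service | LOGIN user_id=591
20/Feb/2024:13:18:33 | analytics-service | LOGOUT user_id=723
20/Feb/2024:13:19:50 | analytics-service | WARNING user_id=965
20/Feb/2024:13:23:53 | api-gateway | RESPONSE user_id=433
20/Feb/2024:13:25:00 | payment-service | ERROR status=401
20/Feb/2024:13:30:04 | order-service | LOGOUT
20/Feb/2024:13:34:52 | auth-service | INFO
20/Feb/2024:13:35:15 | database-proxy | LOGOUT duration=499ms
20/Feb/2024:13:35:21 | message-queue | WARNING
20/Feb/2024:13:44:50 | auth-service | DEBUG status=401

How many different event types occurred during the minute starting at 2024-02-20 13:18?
3

To count unique event types:

1. Filter events in the minute starting at 2024-02-20 13:18
2. Extract event types from matching entries
3. Count unique types: 3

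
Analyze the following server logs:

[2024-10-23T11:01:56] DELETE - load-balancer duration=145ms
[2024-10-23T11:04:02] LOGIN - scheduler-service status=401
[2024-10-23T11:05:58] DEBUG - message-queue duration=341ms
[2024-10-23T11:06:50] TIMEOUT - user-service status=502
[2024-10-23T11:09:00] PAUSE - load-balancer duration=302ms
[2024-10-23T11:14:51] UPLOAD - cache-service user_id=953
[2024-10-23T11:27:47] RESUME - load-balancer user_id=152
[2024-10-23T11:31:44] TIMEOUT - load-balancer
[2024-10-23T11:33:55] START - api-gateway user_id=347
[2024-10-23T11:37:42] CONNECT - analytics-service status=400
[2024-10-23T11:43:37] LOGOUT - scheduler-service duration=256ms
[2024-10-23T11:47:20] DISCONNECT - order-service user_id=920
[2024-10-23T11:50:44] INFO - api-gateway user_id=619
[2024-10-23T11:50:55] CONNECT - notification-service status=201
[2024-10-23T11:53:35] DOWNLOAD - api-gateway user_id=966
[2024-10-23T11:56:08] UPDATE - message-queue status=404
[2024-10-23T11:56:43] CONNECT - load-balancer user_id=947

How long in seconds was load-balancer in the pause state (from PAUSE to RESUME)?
1127

To calculate state duration:

1. Find PAUSE event for load-balancer: 2024-10-23T11:09:00
2. Find RESUME event for load-balancer: 2024-10-23T11:27:47
3. Calculate duration: 2024-10-23T11:27:47 - 2024-10-23T11:09:00 = 1127 seconds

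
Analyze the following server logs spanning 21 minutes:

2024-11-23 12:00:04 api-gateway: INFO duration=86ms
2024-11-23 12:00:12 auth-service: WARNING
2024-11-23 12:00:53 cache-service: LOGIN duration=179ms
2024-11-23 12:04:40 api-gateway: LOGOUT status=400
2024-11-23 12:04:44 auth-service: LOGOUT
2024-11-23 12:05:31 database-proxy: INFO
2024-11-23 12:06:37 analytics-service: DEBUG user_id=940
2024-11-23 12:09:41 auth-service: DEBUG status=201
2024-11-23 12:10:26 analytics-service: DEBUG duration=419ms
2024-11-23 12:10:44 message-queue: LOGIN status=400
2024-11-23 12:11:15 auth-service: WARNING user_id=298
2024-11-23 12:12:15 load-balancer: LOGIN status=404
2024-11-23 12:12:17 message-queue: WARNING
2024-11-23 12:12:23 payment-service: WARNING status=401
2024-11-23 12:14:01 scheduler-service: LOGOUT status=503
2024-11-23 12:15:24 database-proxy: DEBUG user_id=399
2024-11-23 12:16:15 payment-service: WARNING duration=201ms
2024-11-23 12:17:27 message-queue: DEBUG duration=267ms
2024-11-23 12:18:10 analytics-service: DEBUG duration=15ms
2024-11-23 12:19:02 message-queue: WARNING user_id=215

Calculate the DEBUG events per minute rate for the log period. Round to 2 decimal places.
0.29

To calculate the rate:

1. Count total DEBUG events: 6
2. Total time period: 21 minutes
3. Rate = 6 / 21 = 0.29 events per minute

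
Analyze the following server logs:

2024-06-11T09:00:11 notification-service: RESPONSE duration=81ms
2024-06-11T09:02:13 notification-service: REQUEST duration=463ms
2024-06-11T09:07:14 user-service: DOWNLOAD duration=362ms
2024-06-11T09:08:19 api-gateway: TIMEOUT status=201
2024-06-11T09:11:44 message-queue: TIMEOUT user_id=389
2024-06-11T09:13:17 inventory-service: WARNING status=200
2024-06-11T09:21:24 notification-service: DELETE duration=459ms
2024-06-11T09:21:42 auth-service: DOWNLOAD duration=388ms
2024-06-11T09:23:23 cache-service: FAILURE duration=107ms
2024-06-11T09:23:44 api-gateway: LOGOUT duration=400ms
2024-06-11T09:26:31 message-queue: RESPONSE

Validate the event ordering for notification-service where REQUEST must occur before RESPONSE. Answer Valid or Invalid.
Invalid

To validate ordering:

1. Required order: REQUEST → RESPONSE
2. Rule: REQUEST must occur before RESPONSE
3. Check actual order of events for notification-service
4. Result: Invalid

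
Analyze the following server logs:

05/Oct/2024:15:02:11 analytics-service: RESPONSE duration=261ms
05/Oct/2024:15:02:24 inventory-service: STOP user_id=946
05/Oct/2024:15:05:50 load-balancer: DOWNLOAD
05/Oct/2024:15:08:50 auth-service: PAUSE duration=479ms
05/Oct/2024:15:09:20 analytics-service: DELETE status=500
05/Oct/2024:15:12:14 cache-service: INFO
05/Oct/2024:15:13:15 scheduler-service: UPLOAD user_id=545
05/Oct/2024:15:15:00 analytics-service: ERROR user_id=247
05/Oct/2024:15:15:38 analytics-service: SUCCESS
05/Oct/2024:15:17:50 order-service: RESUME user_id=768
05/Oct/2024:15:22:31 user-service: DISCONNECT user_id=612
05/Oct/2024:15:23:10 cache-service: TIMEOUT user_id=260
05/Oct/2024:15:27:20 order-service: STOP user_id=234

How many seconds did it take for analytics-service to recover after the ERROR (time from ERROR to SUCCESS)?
38

To calculate recovery time:

1. Find ERROR event for analytics-service: 05/Oct/2024:15:15:00
2. Find next SUCCESS event for analytics-service: 05/Oct/2024:15:15:38
3. Recovery time: 05/Oct/2024:15:15:38 - 05/Oct/2024:15:15:00 = 38 seconds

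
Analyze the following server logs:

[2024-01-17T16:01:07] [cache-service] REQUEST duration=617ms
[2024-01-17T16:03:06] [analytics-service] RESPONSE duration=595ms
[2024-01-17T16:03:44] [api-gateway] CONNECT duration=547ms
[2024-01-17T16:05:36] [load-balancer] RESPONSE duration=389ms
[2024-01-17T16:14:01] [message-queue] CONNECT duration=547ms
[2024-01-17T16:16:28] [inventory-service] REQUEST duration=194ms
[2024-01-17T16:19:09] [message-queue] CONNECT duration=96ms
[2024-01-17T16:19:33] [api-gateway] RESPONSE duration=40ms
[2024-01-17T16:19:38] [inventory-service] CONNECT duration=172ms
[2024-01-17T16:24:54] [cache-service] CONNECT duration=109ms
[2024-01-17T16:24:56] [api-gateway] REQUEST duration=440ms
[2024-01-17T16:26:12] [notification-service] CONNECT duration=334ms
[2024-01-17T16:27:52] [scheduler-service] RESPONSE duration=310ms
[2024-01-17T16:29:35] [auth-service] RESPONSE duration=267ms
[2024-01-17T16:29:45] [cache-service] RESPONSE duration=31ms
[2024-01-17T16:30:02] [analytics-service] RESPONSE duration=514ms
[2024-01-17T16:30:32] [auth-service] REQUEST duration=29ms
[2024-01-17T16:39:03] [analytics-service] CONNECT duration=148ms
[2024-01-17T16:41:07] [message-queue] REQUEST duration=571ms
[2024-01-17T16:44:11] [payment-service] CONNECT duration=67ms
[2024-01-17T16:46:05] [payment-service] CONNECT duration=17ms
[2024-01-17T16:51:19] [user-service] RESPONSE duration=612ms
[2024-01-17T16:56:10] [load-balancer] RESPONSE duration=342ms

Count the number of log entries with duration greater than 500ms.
7

To count timeouts:

1. Threshold: 500ms
2. Extract duration from each log entry
3. Count entries where duration > 500
4. Timeout count: 7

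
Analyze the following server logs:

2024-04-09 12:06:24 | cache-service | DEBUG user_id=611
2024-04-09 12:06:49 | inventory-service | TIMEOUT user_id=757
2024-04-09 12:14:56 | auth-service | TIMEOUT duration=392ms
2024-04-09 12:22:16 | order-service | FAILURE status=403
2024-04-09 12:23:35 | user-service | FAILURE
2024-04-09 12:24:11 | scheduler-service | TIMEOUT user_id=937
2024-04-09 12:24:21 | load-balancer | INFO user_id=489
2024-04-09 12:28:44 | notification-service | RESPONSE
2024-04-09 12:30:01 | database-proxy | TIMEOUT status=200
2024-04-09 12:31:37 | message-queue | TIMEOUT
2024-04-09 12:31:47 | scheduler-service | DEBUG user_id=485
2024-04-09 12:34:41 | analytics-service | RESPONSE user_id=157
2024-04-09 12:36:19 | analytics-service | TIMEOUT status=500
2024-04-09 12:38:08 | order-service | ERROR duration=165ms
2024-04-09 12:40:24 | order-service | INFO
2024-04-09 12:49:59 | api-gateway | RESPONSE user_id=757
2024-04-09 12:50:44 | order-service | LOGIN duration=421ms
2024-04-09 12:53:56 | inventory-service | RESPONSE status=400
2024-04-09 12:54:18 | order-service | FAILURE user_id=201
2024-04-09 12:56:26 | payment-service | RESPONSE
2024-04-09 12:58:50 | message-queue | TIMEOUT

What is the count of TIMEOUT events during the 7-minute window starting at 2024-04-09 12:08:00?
1

To count events in the time window:

1. Window boundaries: 2024-04-09 12:08:00 to 2024-04-09 12:15:00
2. Filter for TIMEOUT events within this window
3. Count matching events: 1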